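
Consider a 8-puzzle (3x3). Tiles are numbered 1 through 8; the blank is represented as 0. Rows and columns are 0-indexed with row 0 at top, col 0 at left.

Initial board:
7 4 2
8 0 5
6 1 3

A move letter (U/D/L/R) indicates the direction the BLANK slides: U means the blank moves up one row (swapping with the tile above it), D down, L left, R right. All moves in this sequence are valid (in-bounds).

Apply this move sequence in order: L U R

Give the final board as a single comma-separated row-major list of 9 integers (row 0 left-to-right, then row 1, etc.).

Answer: 4, 0, 2, 7, 8, 5, 6, 1, 3

Derivation:
After move 1 (L):
7 4 2
0 8 5
6 1 3

After move 2 (U):
0 4 2
7 8 5
6 1 3

After move 3 (R):
4 0 2
7 8 5
6 1 3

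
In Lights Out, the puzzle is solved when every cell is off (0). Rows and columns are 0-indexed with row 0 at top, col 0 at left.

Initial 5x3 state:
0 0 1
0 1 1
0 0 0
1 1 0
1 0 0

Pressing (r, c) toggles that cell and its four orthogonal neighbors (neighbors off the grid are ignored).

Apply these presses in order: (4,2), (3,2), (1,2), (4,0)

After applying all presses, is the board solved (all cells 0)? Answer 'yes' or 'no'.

Answer: yes

Derivation:
After press 1 at (4,2):
0 0 1
0 1 1
0 0 0
1 1 1
1 1 1

After press 2 at (3,2):
0 0 1
0 1 1
0 0 1
1 0 0
1 1 0

After press 3 at (1,2):
0 0 0
0 0 0
0 0 0
1 0 0
1 1 0

After press 4 at (4,0):
0 0 0
0 0 0
0 0 0
0 0 0
0 0 0

Lights still on: 0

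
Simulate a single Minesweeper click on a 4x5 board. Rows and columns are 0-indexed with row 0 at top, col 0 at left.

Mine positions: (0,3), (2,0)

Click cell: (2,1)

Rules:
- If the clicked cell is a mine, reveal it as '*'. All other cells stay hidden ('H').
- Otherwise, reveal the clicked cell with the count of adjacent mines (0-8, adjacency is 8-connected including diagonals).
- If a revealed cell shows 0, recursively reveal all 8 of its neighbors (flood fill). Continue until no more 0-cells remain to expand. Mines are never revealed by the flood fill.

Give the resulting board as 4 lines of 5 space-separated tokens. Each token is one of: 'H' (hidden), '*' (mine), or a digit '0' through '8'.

H H H H H
H H H H H
H 1 H H H
H H H H H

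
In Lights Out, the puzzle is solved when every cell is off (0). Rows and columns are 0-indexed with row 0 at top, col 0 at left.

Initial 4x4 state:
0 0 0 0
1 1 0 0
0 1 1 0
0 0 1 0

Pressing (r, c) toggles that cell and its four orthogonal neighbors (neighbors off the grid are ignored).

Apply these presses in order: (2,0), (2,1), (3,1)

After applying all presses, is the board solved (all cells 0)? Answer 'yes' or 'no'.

Answer: yes

Derivation:
After press 1 at (2,0):
0 0 0 0
0 1 0 0
1 0 1 0
1 0 1 0

After press 2 at (2,1):
0 0 0 0
0 0 0 0
0 1 0 0
1 1 1 0

After press 3 at (3,1):
0 0 0 0
0 0 0 0
0 0 0 0
0 0 0 0

Lights still on: 0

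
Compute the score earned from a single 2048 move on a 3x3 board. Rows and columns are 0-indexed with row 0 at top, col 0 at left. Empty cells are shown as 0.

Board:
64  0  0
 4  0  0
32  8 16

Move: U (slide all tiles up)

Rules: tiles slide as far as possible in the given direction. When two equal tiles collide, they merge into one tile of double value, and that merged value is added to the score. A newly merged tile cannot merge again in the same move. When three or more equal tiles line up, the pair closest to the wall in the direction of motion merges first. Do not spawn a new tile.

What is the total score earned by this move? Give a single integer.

Slide up:
col 0: [64, 4, 32] -> [64, 4, 32]  score +0 (running 0)
col 1: [0, 0, 8] -> [8, 0, 0]  score +0 (running 0)
col 2: [0, 0, 16] -> [16, 0, 0]  score +0 (running 0)
Board after move:
64  8 16
 4  0  0
32  0  0

Answer: 0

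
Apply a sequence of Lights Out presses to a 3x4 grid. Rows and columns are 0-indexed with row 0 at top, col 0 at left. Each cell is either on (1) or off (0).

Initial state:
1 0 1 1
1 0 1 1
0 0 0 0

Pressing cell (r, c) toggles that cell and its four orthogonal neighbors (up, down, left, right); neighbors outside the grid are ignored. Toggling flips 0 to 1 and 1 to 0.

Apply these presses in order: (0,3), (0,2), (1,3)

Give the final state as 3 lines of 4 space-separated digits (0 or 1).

Answer: 1 1 1 0
1 0 1 1
0 0 0 1

Derivation:
After press 1 at (0,3):
1 0 0 0
1 0 1 0
0 0 0 0

After press 2 at (0,2):
1 1 1 1
1 0 0 0
0 0 0 0

After press 3 at (1,3):
1 1 1 0
1 0 1 1
0 0 0 1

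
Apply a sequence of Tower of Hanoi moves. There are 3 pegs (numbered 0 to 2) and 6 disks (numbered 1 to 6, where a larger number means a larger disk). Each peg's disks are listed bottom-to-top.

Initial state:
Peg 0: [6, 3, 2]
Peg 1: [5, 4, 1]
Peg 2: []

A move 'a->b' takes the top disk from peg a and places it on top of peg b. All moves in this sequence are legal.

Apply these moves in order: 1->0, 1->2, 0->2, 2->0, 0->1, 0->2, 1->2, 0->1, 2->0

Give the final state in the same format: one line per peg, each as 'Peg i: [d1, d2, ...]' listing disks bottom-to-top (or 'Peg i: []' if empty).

After move 1 (1->0):
Peg 0: [6, 3, 2, 1]
Peg 1: [5, 4]
Peg 2: []

After move 2 (1->2):
Peg 0: [6, 3, 2, 1]
Peg 1: [5]
Peg 2: [4]

After move 3 (0->2):
Peg 0: [6, 3, 2]
Peg 1: [5]
Peg 2: [4, 1]

After move 4 (2->0):
Peg 0: [6, 3, 2, 1]
Peg 1: [5]
Peg 2: [4]

After move 5 (0->1):
Peg 0: [6, 3, 2]
Peg 1: [5, 1]
Peg 2: [4]

After move 6 (0->2):
Peg 0: [6, 3]
Peg 1: [5, 1]
Peg 2: [4, 2]

After move 7 (1->2):
Peg 0: [6, 3]
Peg 1: [5]
Peg 2: [4, 2, 1]

After move 8 (0->1):
Peg 0: [6]
Peg 1: [5, 3]
Peg 2: [4, 2, 1]

After move 9 (2->0):
Peg 0: [6, 1]
Peg 1: [5, 3]
Peg 2: [4, 2]

Answer: Peg 0: [6, 1]
Peg 1: [5, 3]
Peg 2: [4, 2]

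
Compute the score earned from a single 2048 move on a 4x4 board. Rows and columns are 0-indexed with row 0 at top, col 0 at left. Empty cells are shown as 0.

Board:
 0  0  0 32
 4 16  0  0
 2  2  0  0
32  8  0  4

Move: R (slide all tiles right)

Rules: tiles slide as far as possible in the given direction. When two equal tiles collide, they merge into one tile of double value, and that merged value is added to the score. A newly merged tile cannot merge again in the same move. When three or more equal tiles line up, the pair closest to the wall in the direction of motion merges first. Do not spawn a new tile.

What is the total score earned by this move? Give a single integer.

Slide right:
row 0: [0, 0, 0, 32] -> [0, 0, 0, 32]  score +0 (running 0)
row 1: [4, 16, 0, 0] -> [0, 0, 4, 16]  score +0 (running 0)
row 2: [2, 2, 0, 0] -> [0, 0, 0, 4]  score +4 (running 4)
row 3: [32, 8, 0, 4] -> [0, 32, 8, 4]  score +0 (running 4)
Board after move:
 0  0  0 32
 0  0  4 16
 0  0  0  4
 0 32  8  4

Answer: 4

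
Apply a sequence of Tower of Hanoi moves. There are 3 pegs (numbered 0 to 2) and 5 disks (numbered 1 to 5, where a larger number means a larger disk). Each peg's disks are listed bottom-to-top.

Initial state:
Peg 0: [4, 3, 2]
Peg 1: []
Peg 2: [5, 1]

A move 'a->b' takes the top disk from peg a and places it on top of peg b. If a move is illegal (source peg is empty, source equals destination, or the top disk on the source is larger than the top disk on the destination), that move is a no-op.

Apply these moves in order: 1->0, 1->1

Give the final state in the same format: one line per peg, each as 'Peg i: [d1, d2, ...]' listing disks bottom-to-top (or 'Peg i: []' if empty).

After move 1 (1->0):
Peg 0: [4, 3, 2]
Peg 1: []
Peg 2: [5, 1]

After move 2 (1->1):
Peg 0: [4, 3, 2]
Peg 1: []
Peg 2: [5, 1]

Answer: Peg 0: [4, 3, 2]
Peg 1: []
Peg 2: [5, 1]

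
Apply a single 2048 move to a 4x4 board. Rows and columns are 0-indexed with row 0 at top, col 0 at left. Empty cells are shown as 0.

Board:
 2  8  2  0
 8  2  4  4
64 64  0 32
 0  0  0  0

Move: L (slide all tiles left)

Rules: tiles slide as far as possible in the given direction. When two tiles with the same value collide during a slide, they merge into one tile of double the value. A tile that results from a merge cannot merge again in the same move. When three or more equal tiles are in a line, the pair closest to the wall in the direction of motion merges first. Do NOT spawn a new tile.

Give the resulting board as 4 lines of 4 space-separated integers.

Answer:   2   8   2   0
  8   2   8   0
128  32   0   0
  0   0   0   0

Derivation:
Slide left:
row 0: [2, 8, 2, 0] -> [2, 8, 2, 0]
row 1: [8, 2, 4, 4] -> [8, 2, 8, 0]
row 2: [64, 64, 0, 32] -> [128, 32, 0, 0]
row 3: [0, 0, 0, 0] -> [0, 0, 0, 0]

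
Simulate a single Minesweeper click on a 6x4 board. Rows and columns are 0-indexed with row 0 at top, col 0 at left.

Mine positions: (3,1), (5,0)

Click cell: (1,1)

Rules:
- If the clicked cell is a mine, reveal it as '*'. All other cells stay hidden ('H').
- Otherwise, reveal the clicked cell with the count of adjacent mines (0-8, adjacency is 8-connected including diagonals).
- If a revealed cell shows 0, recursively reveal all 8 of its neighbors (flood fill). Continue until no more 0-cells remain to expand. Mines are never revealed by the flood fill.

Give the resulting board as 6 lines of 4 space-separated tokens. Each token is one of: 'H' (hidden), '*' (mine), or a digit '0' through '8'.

0 0 0 0
0 0 0 0
1 1 1 0
H H 1 0
H 2 1 0
H 1 0 0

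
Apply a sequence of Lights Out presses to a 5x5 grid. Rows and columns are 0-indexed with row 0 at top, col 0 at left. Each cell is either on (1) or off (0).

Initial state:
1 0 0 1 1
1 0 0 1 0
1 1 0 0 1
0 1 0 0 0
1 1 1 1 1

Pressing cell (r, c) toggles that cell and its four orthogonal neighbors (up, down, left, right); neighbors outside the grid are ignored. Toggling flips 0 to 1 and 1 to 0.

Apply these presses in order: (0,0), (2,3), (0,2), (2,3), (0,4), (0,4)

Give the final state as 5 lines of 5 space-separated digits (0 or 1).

Answer: 0 0 1 0 1
0 0 1 1 0
1 1 0 0 1
0 1 0 0 0
1 1 1 1 1

Derivation:
After press 1 at (0,0):
0 1 0 1 1
0 0 0 1 0
1 1 0 0 1
0 1 0 0 0
1 1 1 1 1

After press 2 at (2,3):
0 1 0 1 1
0 0 0 0 0
1 1 1 1 0
0 1 0 1 0
1 1 1 1 1

After press 3 at (0,2):
0 0 1 0 1
0 0 1 0 0
1 1 1 1 0
0 1 0 1 0
1 1 1 1 1

After press 4 at (2,3):
0 0 1 0 1
0 0 1 1 0
1 1 0 0 1
0 1 0 0 0
1 1 1 1 1

After press 5 at (0,4):
0 0 1 1 0
0 0 1 1 1
1 1 0 0 1
0 1 0 0 0
1 1 1 1 1

After press 6 at (0,4):
0 0 1 0 1
0 0 1 1 0
1 1 0 0 1
0 1 0 0 0
1 1 1 1 1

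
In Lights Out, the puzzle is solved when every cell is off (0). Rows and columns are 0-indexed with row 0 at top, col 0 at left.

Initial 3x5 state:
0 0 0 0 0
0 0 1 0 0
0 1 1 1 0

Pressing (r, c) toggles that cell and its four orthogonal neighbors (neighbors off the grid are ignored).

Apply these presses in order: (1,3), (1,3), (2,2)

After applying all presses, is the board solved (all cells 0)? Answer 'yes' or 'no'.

Answer: yes

Derivation:
After press 1 at (1,3):
0 0 0 1 0
0 0 0 1 1
0 1 1 0 0

After press 2 at (1,3):
0 0 0 0 0
0 0 1 0 0
0 1 1 1 0

After press 3 at (2,2):
0 0 0 0 0
0 0 0 0 0
0 0 0 0 0

Lights still on: 0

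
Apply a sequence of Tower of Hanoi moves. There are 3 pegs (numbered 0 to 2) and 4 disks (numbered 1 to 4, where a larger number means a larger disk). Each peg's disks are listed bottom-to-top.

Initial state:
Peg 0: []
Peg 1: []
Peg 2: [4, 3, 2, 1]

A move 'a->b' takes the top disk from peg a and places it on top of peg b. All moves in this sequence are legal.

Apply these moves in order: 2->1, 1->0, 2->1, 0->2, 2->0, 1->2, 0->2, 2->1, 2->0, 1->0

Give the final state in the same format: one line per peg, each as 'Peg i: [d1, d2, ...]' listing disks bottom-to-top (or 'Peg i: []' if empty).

After move 1 (2->1):
Peg 0: []
Peg 1: [1]
Peg 2: [4, 3, 2]

After move 2 (1->0):
Peg 0: [1]
Peg 1: []
Peg 2: [4, 3, 2]

After move 3 (2->1):
Peg 0: [1]
Peg 1: [2]
Peg 2: [4, 3]

After move 4 (0->2):
Peg 0: []
Peg 1: [2]
Peg 2: [4, 3, 1]

After move 5 (2->0):
Peg 0: [1]
Peg 1: [2]
Peg 2: [4, 3]

After move 6 (1->2):
Peg 0: [1]
Peg 1: []
Peg 2: [4, 3, 2]

After move 7 (0->2):
Peg 0: []
Peg 1: []
Peg 2: [4, 3, 2, 1]

After move 8 (2->1):
Peg 0: []
Peg 1: [1]
Peg 2: [4, 3, 2]

After move 9 (2->0):
Peg 0: [2]
Peg 1: [1]
Peg 2: [4, 3]

After move 10 (1->0):
Peg 0: [2, 1]
Peg 1: []
Peg 2: [4, 3]

Answer: Peg 0: [2, 1]
Peg 1: []
Peg 2: [4, 3]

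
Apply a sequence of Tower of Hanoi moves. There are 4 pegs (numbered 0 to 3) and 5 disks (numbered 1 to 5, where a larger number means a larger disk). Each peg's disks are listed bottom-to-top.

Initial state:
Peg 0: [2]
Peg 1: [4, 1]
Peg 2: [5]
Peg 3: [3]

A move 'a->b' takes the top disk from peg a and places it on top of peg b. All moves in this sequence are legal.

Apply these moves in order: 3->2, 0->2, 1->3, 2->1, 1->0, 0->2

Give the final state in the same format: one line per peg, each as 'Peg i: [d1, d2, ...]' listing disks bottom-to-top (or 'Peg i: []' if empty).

After move 1 (3->2):
Peg 0: [2]
Peg 1: [4, 1]
Peg 2: [5, 3]
Peg 3: []

After move 2 (0->2):
Peg 0: []
Peg 1: [4, 1]
Peg 2: [5, 3, 2]
Peg 3: []

After move 3 (1->3):
Peg 0: []
Peg 1: [4]
Peg 2: [5, 3, 2]
Peg 3: [1]

After move 4 (2->1):
Peg 0: []
Peg 1: [4, 2]
Peg 2: [5, 3]
Peg 3: [1]

After move 5 (1->0):
Peg 0: [2]
Peg 1: [4]
Peg 2: [5, 3]
Peg 3: [1]

After move 6 (0->2):
Peg 0: []
Peg 1: [4]
Peg 2: [5, 3, 2]
Peg 3: [1]

Answer: Peg 0: []
Peg 1: [4]
Peg 2: [5, 3, 2]
Peg 3: [1]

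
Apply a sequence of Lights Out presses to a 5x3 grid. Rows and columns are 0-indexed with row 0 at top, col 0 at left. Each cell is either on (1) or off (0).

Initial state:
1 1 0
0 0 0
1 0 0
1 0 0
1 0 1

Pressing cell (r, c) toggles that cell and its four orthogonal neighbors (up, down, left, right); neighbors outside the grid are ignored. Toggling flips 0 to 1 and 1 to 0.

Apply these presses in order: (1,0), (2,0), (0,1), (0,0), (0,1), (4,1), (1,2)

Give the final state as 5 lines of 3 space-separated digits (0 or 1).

After press 1 at (1,0):
0 1 0
1 1 0
0 0 0
1 0 0
1 0 1

After press 2 at (2,0):
0 1 0
0 1 0
1 1 0
0 0 0
1 0 1

After press 3 at (0,1):
1 0 1
0 0 0
1 1 0
0 0 0
1 0 1

After press 4 at (0,0):
0 1 1
1 0 0
1 1 0
0 0 0
1 0 1

After press 5 at (0,1):
1 0 0
1 1 0
1 1 0
0 0 0
1 0 1

After press 6 at (4,1):
1 0 0
1 1 0
1 1 0
0 1 0
0 1 0

After press 7 at (1,2):
1 0 1
1 0 1
1 1 1
0 1 0
0 1 0

Answer: 1 0 1
1 0 1
1 1 1
0 1 0
0 1 0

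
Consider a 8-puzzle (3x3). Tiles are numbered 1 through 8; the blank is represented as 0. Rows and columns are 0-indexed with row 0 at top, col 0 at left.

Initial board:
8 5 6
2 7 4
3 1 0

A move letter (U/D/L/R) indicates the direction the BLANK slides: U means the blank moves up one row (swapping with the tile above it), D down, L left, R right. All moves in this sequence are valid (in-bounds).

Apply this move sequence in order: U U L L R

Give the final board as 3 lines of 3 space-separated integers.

After move 1 (U):
8 5 6
2 7 0
3 1 4

After move 2 (U):
8 5 0
2 7 6
3 1 4

After move 3 (L):
8 0 5
2 7 6
3 1 4

After move 4 (L):
0 8 5
2 7 6
3 1 4

After move 5 (R):
8 0 5
2 7 6
3 1 4

Answer: 8 0 5
2 7 6
3 1 4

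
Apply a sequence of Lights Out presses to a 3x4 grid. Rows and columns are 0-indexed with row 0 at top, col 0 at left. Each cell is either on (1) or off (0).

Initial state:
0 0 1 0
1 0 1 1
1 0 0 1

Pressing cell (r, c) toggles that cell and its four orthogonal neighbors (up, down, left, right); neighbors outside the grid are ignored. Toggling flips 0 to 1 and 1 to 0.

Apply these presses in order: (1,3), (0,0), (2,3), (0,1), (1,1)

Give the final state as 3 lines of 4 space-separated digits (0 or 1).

After press 1 at (1,3):
0 0 1 1
1 0 0 0
1 0 0 0

After press 2 at (0,0):
1 1 1 1
0 0 0 0
1 0 0 0

After press 3 at (2,3):
1 1 1 1
0 0 0 1
1 0 1 1

After press 4 at (0,1):
0 0 0 1
0 1 0 1
1 0 1 1

After press 5 at (1,1):
0 1 0 1
1 0 1 1
1 1 1 1

Answer: 0 1 0 1
1 0 1 1
1 1 1 1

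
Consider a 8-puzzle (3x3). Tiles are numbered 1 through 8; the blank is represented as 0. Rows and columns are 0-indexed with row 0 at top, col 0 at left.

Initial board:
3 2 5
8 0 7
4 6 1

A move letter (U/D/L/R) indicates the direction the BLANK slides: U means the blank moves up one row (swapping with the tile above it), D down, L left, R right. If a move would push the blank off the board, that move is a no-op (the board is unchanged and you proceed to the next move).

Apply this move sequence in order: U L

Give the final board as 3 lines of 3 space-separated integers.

After move 1 (U):
3 0 5
8 2 7
4 6 1

After move 2 (L):
0 3 5
8 2 7
4 6 1

Answer: 0 3 5
8 2 7
4 6 1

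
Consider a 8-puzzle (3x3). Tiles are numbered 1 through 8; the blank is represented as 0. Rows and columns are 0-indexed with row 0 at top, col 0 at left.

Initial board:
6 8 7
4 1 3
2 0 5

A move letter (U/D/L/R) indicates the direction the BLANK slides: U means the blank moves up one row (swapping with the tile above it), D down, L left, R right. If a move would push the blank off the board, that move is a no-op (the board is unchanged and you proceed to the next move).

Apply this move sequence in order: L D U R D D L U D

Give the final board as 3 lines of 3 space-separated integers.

Answer: 6 8 7
1 2 3
0 4 5

Derivation:
After move 1 (L):
6 8 7
4 1 3
0 2 5

After move 2 (D):
6 8 7
4 1 3
0 2 5

After move 3 (U):
6 8 7
0 1 3
4 2 5

After move 4 (R):
6 8 7
1 0 3
4 2 5

After move 5 (D):
6 8 7
1 2 3
4 0 5

After move 6 (D):
6 8 7
1 2 3
4 0 5

After move 7 (L):
6 8 7
1 2 3
0 4 5

After move 8 (U):
6 8 7
0 2 3
1 4 5

After move 9 (D):
6 8 7
1 2 3
0 4 5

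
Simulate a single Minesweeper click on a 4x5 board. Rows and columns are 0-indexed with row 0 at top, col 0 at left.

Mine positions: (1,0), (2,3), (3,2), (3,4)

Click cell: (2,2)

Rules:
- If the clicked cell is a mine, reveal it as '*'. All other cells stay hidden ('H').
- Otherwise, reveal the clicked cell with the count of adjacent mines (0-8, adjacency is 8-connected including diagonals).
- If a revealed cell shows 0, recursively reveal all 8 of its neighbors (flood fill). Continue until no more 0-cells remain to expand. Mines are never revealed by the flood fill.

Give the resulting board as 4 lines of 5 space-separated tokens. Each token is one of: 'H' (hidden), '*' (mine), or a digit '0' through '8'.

H H H H H
H H H H H
H H 2 H H
H H H H H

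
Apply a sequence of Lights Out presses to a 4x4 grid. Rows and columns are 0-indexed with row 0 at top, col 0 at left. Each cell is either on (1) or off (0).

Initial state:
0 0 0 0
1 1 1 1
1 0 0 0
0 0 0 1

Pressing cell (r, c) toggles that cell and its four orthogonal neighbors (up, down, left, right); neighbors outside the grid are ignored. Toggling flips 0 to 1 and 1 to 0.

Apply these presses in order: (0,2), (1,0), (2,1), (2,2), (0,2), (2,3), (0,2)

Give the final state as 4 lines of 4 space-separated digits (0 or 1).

Answer: 1 1 1 1
0 1 1 0
1 0 1 0
0 1 1 0

Derivation:
After press 1 at (0,2):
0 1 1 1
1 1 0 1
1 0 0 0
0 0 0 1

After press 2 at (1,0):
1 1 1 1
0 0 0 1
0 0 0 0
0 0 0 1

After press 3 at (2,1):
1 1 1 1
0 1 0 1
1 1 1 0
0 1 0 1

After press 4 at (2,2):
1 1 1 1
0 1 1 1
1 0 0 1
0 1 1 1

After press 5 at (0,2):
1 0 0 0
0 1 0 1
1 0 0 1
0 1 1 1

After press 6 at (2,3):
1 0 0 0
0 1 0 0
1 0 1 0
0 1 1 0

After press 7 at (0,2):
1 1 1 1
0 1 1 0
1 0 1 0
0 1 1 0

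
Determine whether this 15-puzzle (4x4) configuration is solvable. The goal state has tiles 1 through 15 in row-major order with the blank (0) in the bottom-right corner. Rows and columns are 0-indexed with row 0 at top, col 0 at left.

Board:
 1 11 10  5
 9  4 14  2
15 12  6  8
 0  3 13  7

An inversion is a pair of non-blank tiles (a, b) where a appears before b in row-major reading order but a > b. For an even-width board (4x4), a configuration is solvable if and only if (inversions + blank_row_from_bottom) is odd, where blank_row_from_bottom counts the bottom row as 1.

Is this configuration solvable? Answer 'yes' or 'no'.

Answer: no

Derivation:
Inversions: 49
Blank is in row 3 (0-indexed from top), which is row 1 counting from the bottom (bottom = 1).
49 + 1 = 50, which is even, so the puzzle is not solvable.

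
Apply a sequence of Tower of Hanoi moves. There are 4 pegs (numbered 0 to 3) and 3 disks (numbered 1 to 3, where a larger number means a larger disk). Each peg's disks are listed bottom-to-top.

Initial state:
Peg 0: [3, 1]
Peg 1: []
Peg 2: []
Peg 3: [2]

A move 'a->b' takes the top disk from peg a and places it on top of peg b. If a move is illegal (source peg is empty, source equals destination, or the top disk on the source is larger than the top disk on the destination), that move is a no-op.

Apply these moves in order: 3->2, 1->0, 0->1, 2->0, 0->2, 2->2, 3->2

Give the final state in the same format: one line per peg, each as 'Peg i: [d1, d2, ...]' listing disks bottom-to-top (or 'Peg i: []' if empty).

Answer: Peg 0: [3]
Peg 1: [1]
Peg 2: [2]
Peg 3: []

Derivation:
After move 1 (3->2):
Peg 0: [3, 1]
Peg 1: []
Peg 2: [2]
Peg 3: []

After move 2 (1->0):
Peg 0: [3, 1]
Peg 1: []
Peg 2: [2]
Peg 3: []

After move 3 (0->1):
Peg 0: [3]
Peg 1: [1]
Peg 2: [2]
Peg 3: []

After move 4 (2->0):
Peg 0: [3, 2]
Peg 1: [1]
Peg 2: []
Peg 3: []

After move 5 (0->2):
Peg 0: [3]
Peg 1: [1]
Peg 2: [2]
Peg 3: []

After move 6 (2->2):
Peg 0: [3]
Peg 1: [1]
Peg 2: [2]
Peg 3: []

After move 7 (3->2):
Peg 0: [3]
Peg 1: [1]
Peg 2: [2]
Peg 3: []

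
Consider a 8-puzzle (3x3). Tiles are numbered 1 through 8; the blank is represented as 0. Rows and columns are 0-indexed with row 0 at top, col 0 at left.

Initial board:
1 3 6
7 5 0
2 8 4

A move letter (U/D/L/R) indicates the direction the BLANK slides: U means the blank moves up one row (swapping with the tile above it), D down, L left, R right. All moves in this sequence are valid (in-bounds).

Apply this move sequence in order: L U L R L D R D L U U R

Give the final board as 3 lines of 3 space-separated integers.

Answer: 1 0 6
7 8 5
3 2 4

Derivation:
After move 1 (L):
1 3 6
7 0 5
2 8 4

After move 2 (U):
1 0 6
7 3 5
2 8 4

After move 3 (L):
0 1 6
7 3 5
2 8 4

After move 4 (R):
1 0 6
7 3 5
2 8 4

After move 5 (L):
0 1 6
7 3 5
2 8 4

After move 6 (D):
7 1 6
0 3 5
2 8 4

After move 7 (R):
7 1 6
3 0 5
2 8 4

After move 8 (D):
7 1 6
3 8 5
2 0 4

After move 9 (L):
7 1 6
3 8 5
0 2 4

After move 10 (U):
7 1 6
0 8 5
3 2 4

After move 11 (U):
0 1 6
7 8 5
3 2 4

After move 12 (R):
1 0 6
7 8 5
3 2 4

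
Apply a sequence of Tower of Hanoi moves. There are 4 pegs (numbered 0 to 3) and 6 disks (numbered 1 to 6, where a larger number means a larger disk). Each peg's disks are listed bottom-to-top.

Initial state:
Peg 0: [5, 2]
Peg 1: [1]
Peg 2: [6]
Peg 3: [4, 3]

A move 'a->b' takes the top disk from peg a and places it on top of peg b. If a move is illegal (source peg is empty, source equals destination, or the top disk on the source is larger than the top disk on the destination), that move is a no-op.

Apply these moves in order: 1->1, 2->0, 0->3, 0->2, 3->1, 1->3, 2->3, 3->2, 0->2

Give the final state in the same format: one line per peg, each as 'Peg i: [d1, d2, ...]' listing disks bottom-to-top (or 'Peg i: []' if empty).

After move 1 (1->1):
Peg 0: [5, 2]
Peg 1: [1]
Peg 2: [6]
Peg 3: [4, 3]

After move 2 (2->0):
Peg 0: [5, 2]
Peg 1: [1]
Peg 2: [6]
Peg 3: [4, 3]

After move 3 (0->3):
Peg 0: [5]
Peg 1: [1]
Peg 2: [6]
Peg 3: [4, 3, 2]

After move 4 (0->2):
Peg 0: []
Peg 1: [1]
Peg 2: [6, 5]
Peg 3: [4, 3, 2]

After move 5 (3->1):
Peg 0: []
Peg 1: [1]
Peg 2: [6, 5]
Peg 3: [4, 3, 2]

After move 6 (1->3):
Peg 0: []
Peg 1: []
Peg 2: [6, 5]
Peg 3: [4, 3, 2, 1]

After move 7 (2->3):
Peg 0: []
Peg 1: []
Peg 2: [6, 5]
Peg 3: [4, 3, 2, 1]

After move 8 (3->2):
Peg 0: []
Peg 1: []
Peg 2: [6, 5, 1]
Peg 3: [4, 3, 2]

After move 9 (0->2):
Peg 0: []
Peg 1: []
Peg 2: [6, 5, 1]
Peg 3: [4, 3, 2]

Answer: Peg 0: []
Peg 1: []
Peg 2: [6, 5, 1]
Peg 3: [4, 3, 2]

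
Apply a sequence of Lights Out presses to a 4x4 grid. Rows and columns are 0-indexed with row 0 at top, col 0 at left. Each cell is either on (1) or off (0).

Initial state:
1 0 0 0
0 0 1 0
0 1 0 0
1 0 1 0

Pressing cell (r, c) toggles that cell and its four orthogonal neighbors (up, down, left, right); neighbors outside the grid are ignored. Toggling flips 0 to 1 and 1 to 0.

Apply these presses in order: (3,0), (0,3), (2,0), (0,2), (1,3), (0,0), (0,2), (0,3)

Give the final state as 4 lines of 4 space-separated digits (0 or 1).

Answer: 0 1 0 1
0 0 0 1
0 0 0 1
1 1 1 0

Derivation:
After press 1 at (3,0):
1 0 0 0
0 0 1 0
1 1 0 0
0 1 1 0

After press 2 at (0,3):
1 0 1 1
0 0 1 1
1 1 0 0
0 1 1 0

After press 3 at (2,0):
1 0 1 1
1 0 1 1
0 0 0 0
1 1 1 0

After press 4 at (0,2):
1 1 0 0
1 0 0 1
0 0 0 0
1 1 1 0

After press 5 at (1,3):
1 1 0 1
1 0 1 0
0 0 0 1
1 1 1 0

After press 6 at (0,0):
0 0 0 1
0 0 1 0
0 0 0 1
1 1 1 0

After press 7 at (0,2):
0 1 1 0
0 0 0 0
0 0 0 1
1 1 1 0

After press 8 at (0,3):
0 1 0 1
0 0 0 1
0 0 0 1
1 1 1 0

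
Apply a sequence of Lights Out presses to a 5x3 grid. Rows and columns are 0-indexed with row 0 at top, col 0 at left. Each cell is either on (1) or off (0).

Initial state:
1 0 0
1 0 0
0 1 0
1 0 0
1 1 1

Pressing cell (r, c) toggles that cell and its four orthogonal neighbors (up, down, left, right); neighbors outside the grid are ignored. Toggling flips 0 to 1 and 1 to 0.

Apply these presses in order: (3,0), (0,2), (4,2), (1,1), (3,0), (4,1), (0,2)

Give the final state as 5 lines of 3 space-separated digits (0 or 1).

After press 1 at (3,0):
1 0 0
1 0 0
1 1 0
0 1 0
0 1 1

After press 2 at (0,2):
1 1 1
1 0 1
1 1 0
0 1 0
0 1 1

After press 3 at (4,2):
1 1 1
1 0 1
1 1 0
0 1 1
0 0 0

After press 4 at (1,1):
1 0 1
0 1 0
1 0 0
0 1 1
0 0 0

After press 5 at (3,0):
1 0 1
0 1 0
0 0 0
1 0 1
1 0 0

After press 6 at (4,1):
1 0 1
0 1 0
0 0 0
1 1 1
0 1 1

After press 7 at (0,2):
1 1 0
0 1 1
0 0 0
1 1 1
0 1 1

Answer: 1 1 0
0 1 1
0 0 0
1 1 1
0 1 1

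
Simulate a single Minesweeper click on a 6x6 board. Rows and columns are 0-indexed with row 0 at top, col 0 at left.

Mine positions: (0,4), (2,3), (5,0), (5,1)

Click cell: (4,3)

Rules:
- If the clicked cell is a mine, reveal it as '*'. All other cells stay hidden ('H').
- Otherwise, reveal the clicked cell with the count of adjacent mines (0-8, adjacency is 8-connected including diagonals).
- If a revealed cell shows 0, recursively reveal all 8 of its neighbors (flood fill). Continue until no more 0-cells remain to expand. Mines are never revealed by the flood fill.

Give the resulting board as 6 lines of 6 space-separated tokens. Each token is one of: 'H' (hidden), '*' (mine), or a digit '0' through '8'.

H H H H H H
H H H H 2 1
H H H H 1 0
H H 1 1 1 0
H H 1 0 0 0
H H 1 0 0 0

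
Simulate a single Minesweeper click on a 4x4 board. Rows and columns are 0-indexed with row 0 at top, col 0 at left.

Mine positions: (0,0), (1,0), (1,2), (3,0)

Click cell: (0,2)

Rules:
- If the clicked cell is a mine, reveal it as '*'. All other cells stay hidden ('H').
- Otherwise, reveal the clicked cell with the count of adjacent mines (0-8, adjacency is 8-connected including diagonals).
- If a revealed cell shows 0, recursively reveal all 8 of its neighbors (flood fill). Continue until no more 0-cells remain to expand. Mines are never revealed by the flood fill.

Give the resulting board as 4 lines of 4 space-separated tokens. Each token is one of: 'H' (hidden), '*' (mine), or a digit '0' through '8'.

H H 1 H
H H H H
H H H H
H H H H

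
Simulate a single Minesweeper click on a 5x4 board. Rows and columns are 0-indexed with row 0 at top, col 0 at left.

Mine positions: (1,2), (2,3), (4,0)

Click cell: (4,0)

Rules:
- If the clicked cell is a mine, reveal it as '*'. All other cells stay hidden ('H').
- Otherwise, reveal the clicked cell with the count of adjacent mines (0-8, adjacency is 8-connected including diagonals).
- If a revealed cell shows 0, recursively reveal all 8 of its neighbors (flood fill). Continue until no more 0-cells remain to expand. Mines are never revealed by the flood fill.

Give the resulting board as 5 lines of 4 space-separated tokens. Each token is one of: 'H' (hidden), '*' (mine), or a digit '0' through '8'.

H H H H
H H H H
H H H H
H H H H
* H H H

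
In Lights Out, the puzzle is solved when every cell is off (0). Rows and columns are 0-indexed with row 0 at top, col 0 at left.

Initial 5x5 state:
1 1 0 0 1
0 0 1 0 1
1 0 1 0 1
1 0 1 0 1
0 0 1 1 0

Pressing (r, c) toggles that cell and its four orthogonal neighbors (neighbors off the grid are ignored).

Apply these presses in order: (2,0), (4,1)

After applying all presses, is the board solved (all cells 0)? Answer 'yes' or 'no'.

Answer: no

Derivation:
After press 1 at (2,0):
1 1 0 0 1
1 0 1 0 1
0 1 1 0 1
0 0 1 0 1
0 0 1 1 0

After press 2 at (4,1):
1 1 0 0 1
1 0 1 0 1
0 1 1 0 1
0 1 1 0 1
1 1 0 1 0

Lights still on: 15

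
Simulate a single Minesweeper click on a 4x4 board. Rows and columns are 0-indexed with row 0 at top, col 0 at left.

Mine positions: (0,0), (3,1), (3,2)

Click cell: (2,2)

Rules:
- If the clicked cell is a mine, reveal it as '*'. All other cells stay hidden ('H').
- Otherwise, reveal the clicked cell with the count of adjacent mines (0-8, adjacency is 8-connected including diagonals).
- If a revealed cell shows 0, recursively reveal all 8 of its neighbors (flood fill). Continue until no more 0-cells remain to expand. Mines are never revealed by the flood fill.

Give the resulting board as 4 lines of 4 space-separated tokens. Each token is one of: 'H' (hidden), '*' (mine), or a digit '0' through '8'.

H H H H
H H H H
H H 2 H
H H H H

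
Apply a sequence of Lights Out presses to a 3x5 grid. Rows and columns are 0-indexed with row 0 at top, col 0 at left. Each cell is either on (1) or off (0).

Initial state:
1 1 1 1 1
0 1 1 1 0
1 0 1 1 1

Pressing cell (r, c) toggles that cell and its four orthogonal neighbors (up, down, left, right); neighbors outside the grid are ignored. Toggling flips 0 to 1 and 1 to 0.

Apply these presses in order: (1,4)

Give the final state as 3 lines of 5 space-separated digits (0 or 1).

Answer: 1 1 1 1 0
0 1 1 0 1
1 0 1 1 0

Derivation:
After press 1 at (1,4):
1 1 1 1 0
0 1 1 0 1
1 0 1 1 0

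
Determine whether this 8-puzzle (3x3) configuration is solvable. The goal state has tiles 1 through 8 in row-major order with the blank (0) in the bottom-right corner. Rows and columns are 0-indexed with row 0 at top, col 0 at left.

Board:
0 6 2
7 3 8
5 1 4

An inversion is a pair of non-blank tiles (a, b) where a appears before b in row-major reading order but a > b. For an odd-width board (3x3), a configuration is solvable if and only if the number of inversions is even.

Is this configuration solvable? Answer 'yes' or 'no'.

Answer: yes

Derivation:
Inversions (pairs i<j in row-major order where tile[i] > tile[j] > 0): 16
16 is even, so the puzzle is solvable.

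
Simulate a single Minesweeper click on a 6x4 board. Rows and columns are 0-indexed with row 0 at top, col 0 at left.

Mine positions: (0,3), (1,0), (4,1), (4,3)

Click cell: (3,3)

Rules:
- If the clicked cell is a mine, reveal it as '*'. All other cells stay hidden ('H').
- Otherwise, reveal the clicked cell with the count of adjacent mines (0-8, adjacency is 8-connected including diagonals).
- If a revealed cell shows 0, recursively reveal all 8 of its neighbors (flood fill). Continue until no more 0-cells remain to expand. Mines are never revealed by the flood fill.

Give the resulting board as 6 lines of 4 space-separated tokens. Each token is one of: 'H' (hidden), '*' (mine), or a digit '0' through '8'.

H H H H
H H H H
H H H H
H H H 1
H H H H
H H H H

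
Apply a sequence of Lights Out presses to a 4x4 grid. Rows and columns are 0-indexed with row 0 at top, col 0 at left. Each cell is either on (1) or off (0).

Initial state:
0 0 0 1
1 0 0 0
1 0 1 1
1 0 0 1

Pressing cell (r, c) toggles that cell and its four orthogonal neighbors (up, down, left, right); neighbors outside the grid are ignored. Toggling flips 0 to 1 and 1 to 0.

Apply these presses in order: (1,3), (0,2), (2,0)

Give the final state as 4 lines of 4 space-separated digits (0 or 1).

After press 1 at (1,3):
0 0 0 0
1 0 1 1
1 0 1 0
1 0 0 1

After press 2 at (0,2):
0 1 1 1
1 0 0 1
1 0 1 0
1 0 0 1

After press 3 at (2,0):
0 1 1 1
0 0 0 1
0 1 1 0
0 0 0 1

Answer: 0 1 1 1
0 0 0 1
0 1 1 0
0 0 0 1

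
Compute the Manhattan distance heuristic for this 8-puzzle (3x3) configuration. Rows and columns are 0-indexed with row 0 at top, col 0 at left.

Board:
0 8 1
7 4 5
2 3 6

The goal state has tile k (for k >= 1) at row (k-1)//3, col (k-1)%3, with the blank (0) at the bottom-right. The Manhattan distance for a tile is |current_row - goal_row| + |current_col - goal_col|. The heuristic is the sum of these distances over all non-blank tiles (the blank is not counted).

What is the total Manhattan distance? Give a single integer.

Tile 8: (0,1)->(2,1) = 2
Tile 1: (0,2)->(0,0) = 2
Tile 7: (1,0)->(2,0) = 1
Tile 4: (1,1)->(1,0) = 1
Tile 5: (1,2)->(1,1) = 1
Tile 2: (2,0)->(0,1) = 3
Tile 3: (2,1)->(0,2) = 3
Tile 6: (2,2)->(1,2) = 1
Sum: 2 + 2 + 1 + 1 + 1 + 3 + 3 + 1 = 14

Answer: 14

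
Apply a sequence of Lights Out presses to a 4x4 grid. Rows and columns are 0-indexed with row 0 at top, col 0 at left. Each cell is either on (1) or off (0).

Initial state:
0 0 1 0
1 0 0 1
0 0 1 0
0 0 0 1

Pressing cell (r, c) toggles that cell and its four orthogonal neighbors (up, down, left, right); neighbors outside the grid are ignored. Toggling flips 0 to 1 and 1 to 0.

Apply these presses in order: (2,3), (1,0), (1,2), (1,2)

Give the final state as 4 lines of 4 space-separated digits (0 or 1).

Answer: 1 0 1 0
0 1 0 0
1 0 0 1
0 0 0 0

Derivation:
After press 1 at (2,3):
0 0 1 0
1 0 0 0
0 0 0 1
0 0 0 0

After press 2 at (1,0):
1 0 1 0
0 1 0 0
1 0 0 1
0 0 0 0

After press 3 at (1,2):
1 0 0 0
0 0 1 1
1 0 1 1
0 0 0 0

After press 4 at (1,2):
1 0 1 0
0 1 0 0
1 0 0 1
0 0 0 0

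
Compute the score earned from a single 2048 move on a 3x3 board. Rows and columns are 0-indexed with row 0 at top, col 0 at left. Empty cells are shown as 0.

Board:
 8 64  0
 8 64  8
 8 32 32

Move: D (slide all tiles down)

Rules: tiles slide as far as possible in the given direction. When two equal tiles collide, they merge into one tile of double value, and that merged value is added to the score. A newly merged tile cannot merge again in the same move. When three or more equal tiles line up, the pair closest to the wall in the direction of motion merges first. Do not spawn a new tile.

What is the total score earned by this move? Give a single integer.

Answer: 144

Derivation:
Slide down:
col 0: [8, 8, 8] -> [0, 8, 16]  score +16 (running 16)
col 1: [64, 64, 32] -> [0, 128, 32]  score +128 (running 144)
col 2: [0, 8, 32] -> [0, 8, 32]  score +0 (running 144)
Board after move:
  0   0   0
  8 128   8
 16  32  32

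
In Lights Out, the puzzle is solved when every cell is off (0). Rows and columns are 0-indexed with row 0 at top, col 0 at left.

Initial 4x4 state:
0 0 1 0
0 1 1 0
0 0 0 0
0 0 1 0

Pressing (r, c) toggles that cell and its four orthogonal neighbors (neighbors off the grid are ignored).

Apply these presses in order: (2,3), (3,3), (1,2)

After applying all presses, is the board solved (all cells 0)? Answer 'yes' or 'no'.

Answer: yes

Derivation:
After press 1 at (2,3):
0 0 1 0
0 1 1 1
0 0 1 1
0 0 1 1

After press 2 at (3,3):
0 0 1 0
0 1 1 1
0 0 1 0
0 0 0 0

After press 3 at (1,2):
0 0 0 0
0 0 0 0
0 0 0 0
0 0 0 0

Lights still on: 0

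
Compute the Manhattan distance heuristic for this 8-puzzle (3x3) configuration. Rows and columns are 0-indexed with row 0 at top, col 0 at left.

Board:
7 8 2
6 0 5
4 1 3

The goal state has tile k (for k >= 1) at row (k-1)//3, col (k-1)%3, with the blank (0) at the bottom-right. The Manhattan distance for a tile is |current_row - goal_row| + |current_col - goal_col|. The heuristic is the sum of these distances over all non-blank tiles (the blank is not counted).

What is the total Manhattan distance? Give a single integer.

Tile 7: at (0,0), goal (2,0), distance |0-2|+|0-0| = 2
Tile 8: at (0,1), goal (2,1), distance |0-2|+|1-1| = 2
Tile 2: at (0,2), goal (0,1), distance |0-0|+|2-1| = 1
Tile 6: at (1,0), goal (1,2), distance |1-1|+|0-2| = 2
Tile 5: at (1,2), goal (1,1), distance |1-1|+|2-1| = 1
Tile 4: at (2,0), goal (1,0), distance |2-1|+|0-0| = 1
Tile 1: at (2,1), goal (0,0), distance |2-0|+|1-0| = 3
Tile 3: at (2,2), goal (0,2), distance |2-0|+|2-2| = 2
Sum: 2 + 2 + 1 + 2 + 1 + 1 + 3 + 2 = 14

Answer: 14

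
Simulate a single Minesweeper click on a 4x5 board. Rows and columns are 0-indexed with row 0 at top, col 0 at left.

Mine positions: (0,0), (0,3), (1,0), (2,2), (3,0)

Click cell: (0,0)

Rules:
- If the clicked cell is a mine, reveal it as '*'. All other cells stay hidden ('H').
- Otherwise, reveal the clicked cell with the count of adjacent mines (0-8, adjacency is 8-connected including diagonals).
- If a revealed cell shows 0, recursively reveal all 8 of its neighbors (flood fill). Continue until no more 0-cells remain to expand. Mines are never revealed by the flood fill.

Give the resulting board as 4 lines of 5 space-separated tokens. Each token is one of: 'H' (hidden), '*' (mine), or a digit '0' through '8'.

* H H H H
H H H H H
H H H H H
H H H H H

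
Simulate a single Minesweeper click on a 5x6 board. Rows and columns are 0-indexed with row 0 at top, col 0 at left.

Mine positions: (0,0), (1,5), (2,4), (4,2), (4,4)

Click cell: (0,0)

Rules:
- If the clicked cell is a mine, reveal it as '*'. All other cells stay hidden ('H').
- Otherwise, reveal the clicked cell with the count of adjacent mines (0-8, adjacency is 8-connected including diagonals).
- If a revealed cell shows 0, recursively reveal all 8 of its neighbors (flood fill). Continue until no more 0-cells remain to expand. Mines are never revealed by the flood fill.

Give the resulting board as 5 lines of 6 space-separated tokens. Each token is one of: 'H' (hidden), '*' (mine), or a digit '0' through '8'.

* H H H H H
H H H H H H
H H H H H H
H H H H H H
H H H H H H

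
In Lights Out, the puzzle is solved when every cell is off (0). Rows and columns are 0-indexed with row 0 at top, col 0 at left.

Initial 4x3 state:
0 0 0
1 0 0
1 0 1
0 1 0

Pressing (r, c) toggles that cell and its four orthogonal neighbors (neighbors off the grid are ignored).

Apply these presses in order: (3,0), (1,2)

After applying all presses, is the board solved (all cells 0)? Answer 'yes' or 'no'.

Answer: no

Derivation:
After press 1 at (3,0):
0 0 0
1 0 0
0 0 1
1 0 0

After press 2 at (1,2):
0 0 1
1 1 1
0 0 0
1 0 0

Lights still on: 5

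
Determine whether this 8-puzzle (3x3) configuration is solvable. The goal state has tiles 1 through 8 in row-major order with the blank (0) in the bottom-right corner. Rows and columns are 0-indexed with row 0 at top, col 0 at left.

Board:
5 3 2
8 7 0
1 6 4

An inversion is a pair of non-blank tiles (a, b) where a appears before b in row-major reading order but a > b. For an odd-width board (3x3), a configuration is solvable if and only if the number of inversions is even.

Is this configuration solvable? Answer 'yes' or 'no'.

Inversions (pairs i<j in row-major order where tile[i] > tile[j] > 0): 15
15 is odd, so the puzzle is not solvable.

Answer: no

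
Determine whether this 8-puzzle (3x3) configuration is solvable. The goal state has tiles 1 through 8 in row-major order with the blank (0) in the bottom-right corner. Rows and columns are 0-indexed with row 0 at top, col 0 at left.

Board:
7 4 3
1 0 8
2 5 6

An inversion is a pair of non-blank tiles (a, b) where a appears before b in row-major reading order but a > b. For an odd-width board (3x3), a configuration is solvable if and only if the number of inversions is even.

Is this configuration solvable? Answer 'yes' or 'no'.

Answer: yes

Derivation:
Inversions (pairs i<j in row-major order where tile[i] > tile[j] > 0): 14
14 is even, so the puzzle is solvable.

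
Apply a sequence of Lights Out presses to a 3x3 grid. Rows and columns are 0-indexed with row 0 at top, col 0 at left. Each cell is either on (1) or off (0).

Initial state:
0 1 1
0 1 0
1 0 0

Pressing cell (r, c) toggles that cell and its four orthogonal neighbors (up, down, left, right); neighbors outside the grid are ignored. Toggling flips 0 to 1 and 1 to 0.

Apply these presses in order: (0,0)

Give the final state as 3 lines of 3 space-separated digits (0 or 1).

After press 1 at (0,0):
1 0 1
1 1 0
1 0 0

Answer: 1 0 1
1 1 0
1 0 0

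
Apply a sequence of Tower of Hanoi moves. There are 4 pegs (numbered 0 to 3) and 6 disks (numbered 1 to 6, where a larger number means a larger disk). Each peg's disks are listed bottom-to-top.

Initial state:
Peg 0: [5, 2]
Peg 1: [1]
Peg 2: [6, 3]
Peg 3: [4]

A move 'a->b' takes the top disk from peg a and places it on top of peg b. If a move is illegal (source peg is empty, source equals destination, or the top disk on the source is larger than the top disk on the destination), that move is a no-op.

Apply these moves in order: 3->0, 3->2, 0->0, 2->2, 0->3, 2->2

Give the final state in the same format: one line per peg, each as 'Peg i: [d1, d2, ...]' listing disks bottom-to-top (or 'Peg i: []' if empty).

Answer: Peg 0: [5]
Peg 1: [1]
Peg 2: [6, 3]
Peg 3: [4, 2]

Derivation:
After move 1 (3->0):
Peg 0: [5, 2]
Peg 1: [1]
Peg 2: [6, 3]
Peg 3: [4]

After move 2 (3->2):
Peg 0: [5, 2]
Peg 1: [1]
Peg 2: [6, 3]
Peg 3: [4]

After move 3 (0->0):
Peg 0: [5, 2]
Peg 1: [1]
Peg 2: [6, 3]
Peg 3: [4]

After move 4 (2->2):
Peg 0: [5, 2]
Peg 1: [1]
Peg 2: [6, 3]
Peg 3: [4]

After move 5 (0->3):
Peg 0: [5]
Peg 1: [1]
Peg 2: [6, 3]
Peg 3: [4, 2]

After move 6 (2->2):
Peg 0: [5]
Peg 1: [1]
Peg 2: [6, 3]
Peg 3: [4, 2]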